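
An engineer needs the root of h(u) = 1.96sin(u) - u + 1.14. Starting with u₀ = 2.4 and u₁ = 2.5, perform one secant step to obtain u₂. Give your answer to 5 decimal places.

h(2.4) = 0.0639078, h(2.5) = -0.1869946
u₂ = 2.5000000 − (-0.1869946)·(2.5000000 − 2.4000000) / (-0.1869946 − 0.0639078) = 2.5000000 − (-0.0186995)/(-0.2509024) = 2.4254712

2.42547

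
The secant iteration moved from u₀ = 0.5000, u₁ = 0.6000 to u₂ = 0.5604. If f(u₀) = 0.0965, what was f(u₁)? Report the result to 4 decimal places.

The secant line through (0.5000, 0.0965) and (0.6000, f(u₁)) crosses zero at u₂ = 0.5604.
So (0.5000, 0.0965), (0.6000, f(u₁)), (0.5604, 0) are collinear:
f(u₁) = 0.0965 · (0.6000 − 0.5604) / (0.5000 − 0.5604) = 0.0965 · (0.039600)/(-0.060400) = -0.063268

-0.0633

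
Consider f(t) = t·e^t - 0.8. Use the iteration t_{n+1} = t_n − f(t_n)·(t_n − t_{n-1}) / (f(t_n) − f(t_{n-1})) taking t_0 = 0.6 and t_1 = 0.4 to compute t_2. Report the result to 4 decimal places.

f(0.6) = 0.293271, f(0.4) = -0.203270
t_2 = 0.400000 − (-0.203270)·(0.400000 − 0.600000) / (-0.203270 − 0.293271) = 0.400000 − (0.040654)/(-0.496541) = 0.481874

0.4819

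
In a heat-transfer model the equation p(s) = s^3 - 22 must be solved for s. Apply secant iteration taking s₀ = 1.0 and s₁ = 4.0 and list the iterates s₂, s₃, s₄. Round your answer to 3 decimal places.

2.000, 2.500, 2.918

p(1.0) = -21.00000, p(4.0) = 42.00000
s₂ = 4.00000 − 42.00000·(4.00000 − 1.00000) / (42.00000 − (-21.00000)) = 4.00000 − (126.00000)/(63.00000) = 2.00000
p(2.00000) = -14.00000
s₃ = 2.00000 − (-14.00000)·(2.00000 − 4.00000) / (-14.00000 − 42.00000) = 2.00000 − (28.00000)/(-56.00000) = 2.50000
p(2.50000) = -6.37500
s₄ = 2.50000 − (-6.37500)·(2.50000 − 2.00000) / (-6.37500 − (-14.00000)) = 2.50000 − (-3.18750)/(7.62500) = 2.91803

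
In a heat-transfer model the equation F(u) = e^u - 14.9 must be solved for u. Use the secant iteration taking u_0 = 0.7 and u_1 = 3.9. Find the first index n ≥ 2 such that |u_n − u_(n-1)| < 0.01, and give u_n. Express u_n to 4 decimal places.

n = 8, u_n = 2.7013

F(0.7) = -12.886247, F(3.9) = 34.502449
u_2 = 3.900000 − 34.502449·(3.200000)/(47.388696) = 1.570165;  |Δ| = 2.329835
F(1.570165) = -10.092558
u_3 = 1.570165 − (-10.092558)·(-2.329835)/(-44.595007) = 2.097444;  |Δ| = 0.527279
F(2.097444) = -6.754678
u_4 = 2.097444 − (-6.754678)·(0.527279)/(3.337880) = 3.164468;  |Δ| = 1.067024
F(3.164468) = 8.776136
u_5 = 3.164468 − 8.776136·(1.067024)/(15.530814) = 2.561515;  |Δ| = 0.602953
F(2.561515) = -1.944571
u_6 = 2.561515 − (-1.944571)·(-0.602953)/(-10.720707) = 2.670881;  |Δ| = 0.109366
F(2.670881) = -0.447300
u_7 = 2.670881 − (-0.447300)·(0.109366)/(1.497271) = 2.703554;  |Δ| = 0.032672
F(2.703554) = 0.032704
u_8 = 2.703554 − 0.032704·(0.032672)/(0.480004) = 2.701328;  |Δ| = 0.002226
|u_8 − u_7| = 0.002226 < 0.01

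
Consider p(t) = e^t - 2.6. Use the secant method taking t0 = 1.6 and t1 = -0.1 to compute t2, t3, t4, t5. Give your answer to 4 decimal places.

0.6119, 1.1851, 0.9156, 0.9511

p(1.6) = 2.353032, p(-0.1) = -1.695163
t2 = -0.100000 − (-1.695163)·(-0.100000 − 1.600000) / (-1.695163 − 2.353032) = -0.100000 − (2.881776)/(-4.048195) = 0.611867
p(0.611867) = -0.756129
t3 = 0.611867 − (-0.756129)·(0.611867 − (-0.100000)) / (-0.756129 − (-1.695163)) = 0.611867 − (-0.538264)/(0.939033) = 1.185077
p(1.185077) = 0.670940
t4 = 1.185077 − 0.670940·(1.185077 − 0.611867) / (0.670940 − (-0.756129)) = 1.185077 − (0.384589)/(1.427069) = 0.915581
p(0.915581) = -0.101773
t5 = 0.915581 − (-0.101773)·(0.915581 − 1.185077) / (-0.101773 − 0.670940) = 0.915581 − (0.027427)/(-0.772713) = 0.951076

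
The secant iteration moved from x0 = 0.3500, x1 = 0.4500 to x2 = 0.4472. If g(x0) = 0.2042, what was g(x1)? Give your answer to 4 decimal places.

-0.0059

The secant line through (0.3500, 0.2042) and (0.4500, g(x1)) crosses zero at x2 = 0.4472.
So (0.3500, 0.2042), (0.4500, g(x1)), (0.4472, 0) are collinear:
g(x1) = 0.2042 · (0.4500 − 0.4472) / (0.3500 − 0.4472) = 0.2042 · (0.002800)/(-0.097200) = -0.005882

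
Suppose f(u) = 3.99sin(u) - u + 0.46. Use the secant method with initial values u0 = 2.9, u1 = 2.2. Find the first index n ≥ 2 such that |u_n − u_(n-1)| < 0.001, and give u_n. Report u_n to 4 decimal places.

n = 5, u_n = 2.5811

f(2.9) = -1.485395, f(2.2) = 1.485901
u2 = 2.200000 − 1.485901·(-0.700000)/(2.971296) = 2.550060;  |Δ| = 0.350060
f(2.550060) = 0.134901
u3 = 2.550060 − 0.134901·(0.350060)/(-1.350999) = 2.585014;  |Δ| = 0.034954
f(2.585014) = -0.017160
u4 = 2.585014 − (-0.017160)·(0.034954)/(-0.152061) = 2.581070;  |Δ| = 0.003945
f(2.581070) = 0.000132
u5 = 2.581070 − 0.000132·(-0.003945)/(0.017291) = 2.581100;  |Δ| = 0.000030
|u5 − u4| = 0.000030 < 0.001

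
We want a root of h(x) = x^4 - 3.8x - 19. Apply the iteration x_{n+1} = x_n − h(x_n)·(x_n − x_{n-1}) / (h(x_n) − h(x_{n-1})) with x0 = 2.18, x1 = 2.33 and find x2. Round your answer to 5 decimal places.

h(2.18) = -4.6986942, h(2.33) = 1.6189552
x2 = 2.3300000 − 1.6189552·(2.3300000 − 2.1800000) / (1.6189552 − (-4.6986942)) = 2.3300000 − (0.2428433)/(6.3176494) = 2.2915611

2.29156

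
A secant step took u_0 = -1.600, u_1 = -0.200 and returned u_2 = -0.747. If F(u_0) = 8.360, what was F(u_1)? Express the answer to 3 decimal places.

-5.361

The secant line through (-1.600, 8.360) and (-0.200, F(u_1)) crosses zero at u_2 = -0.747.
So (-1.600, 8.360), (-0.200, F(u_1)), (-0.747, 0) are collinear:
F(u_1) = 8.360 · (-0.200 − (-0.747)) / (-1.600 − (-0.747)) = 8.360 · (0.54700)/(-0.85300) = -5.36098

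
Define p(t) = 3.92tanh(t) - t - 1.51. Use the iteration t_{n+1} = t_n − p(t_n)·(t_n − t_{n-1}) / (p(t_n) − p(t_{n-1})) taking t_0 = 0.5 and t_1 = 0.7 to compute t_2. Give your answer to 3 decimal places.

p(0.5) = -0.19850, p(0.7) = 0.15912
t_2 = 0.70000 − 0.15912·(0.70000 − 0.50000) / (0.15912 − (-0.19850)) = 0.70000 − (0.03182)/(0.35762) = 0.61101

0.611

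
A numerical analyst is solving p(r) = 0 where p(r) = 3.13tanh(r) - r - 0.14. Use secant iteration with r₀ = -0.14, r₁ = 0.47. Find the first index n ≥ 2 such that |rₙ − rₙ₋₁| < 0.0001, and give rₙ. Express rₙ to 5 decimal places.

n = 5, rₙ = 0.06587

p(-0.14) = -0.4353594, p(0.47) = 0.7615639
r₂ = 0.4700000 − 0.7615639·(0.6100000)/(1.1969232) = 0.0818766;  |Δ| = 0.3881234
p(0.0818766) = 0.0338259
r₃ = 0.0818766 − 0.0338259·(-0.3881234)/(-0.7277379) = 0.0638362;  |Δ| = 0.0180403
p(0.0638362) = -0.0042998
r₄ = 0.0638362 − (-0.0042998)·(-0.0180403)/(-0.0381258) = 0.0658708;  |Δ| = 0.0020346
p(0.0658708) = 0.0000071
r₅ = 0.0658708 − 0.0000071·(0.0020346)/(0.0043070) = 0.0658674;  |Δ| = 0.0000034
|r₅ − r₄| = 0.0000034 < 0.0001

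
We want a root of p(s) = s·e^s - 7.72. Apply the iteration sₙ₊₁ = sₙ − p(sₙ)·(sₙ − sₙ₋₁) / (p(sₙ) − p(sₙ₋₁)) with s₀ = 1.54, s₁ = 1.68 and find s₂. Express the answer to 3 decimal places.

p(1.54) = -0.53653, p(1.68) = 1.29413
s₂ = 1.68000 − 1.29413·(1.68000 − 1.54000) / (1.29413 − (-0.53653)) = 1.68000 − (0.18118)/(1.83067) = 1.58103

1.581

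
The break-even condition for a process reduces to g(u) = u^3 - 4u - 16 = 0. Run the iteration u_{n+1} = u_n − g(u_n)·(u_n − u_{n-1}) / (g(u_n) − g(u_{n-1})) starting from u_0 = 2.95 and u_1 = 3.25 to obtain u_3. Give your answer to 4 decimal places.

3.0422

g(2.95) = -2.127625, g(3.25) = 5.328125
u_2 = 3.250000 − 5.328125·(3.250000 − 2.950000) / (5.328125 − (-2.127625)) = 3.250000 − (1.598437)/(7.455750) = 3.035610
g(3.035610) = -0.169510
u_3 = 3.035610 − (-0.169510)·(3.035610 − 3.250000) / (-0.169510 − 5.328125) = 3.035610 − (0.036341)/(-5.497635) = 3.042220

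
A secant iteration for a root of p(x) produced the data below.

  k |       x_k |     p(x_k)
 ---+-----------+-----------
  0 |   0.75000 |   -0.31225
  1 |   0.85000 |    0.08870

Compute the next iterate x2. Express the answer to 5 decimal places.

0.82788

x2 = 0.85000 − 0.08870·(0.85000 − 0.75000) / (0.08870 − (-0.31225))
   = 0.85000 − (0.0088700)/(0.4009500) = 0.8278775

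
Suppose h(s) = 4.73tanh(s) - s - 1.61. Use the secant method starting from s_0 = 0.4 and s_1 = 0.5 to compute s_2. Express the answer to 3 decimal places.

0.474

h(0.4) = -0.21284, h(0.5) = 0.07581
s_2 = 0.50000 − 0.07581·(0.50000 − 0.40000) / (0.07581 − (-0.21284)) = 0.50000 − (0.00758)/(0.28866) = 0.47374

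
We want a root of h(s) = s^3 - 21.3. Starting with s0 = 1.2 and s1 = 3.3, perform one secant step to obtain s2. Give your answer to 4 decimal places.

2.4015

h(1.2) = -19.572000, h(3.3) = 14.637000
s2 = 3.300000 − 14.637000·(3.300000 − 1.200000) / (14.637000 − (-19.572000)) = 3.300000 − (30.737700)/(34.209000) = 2.401473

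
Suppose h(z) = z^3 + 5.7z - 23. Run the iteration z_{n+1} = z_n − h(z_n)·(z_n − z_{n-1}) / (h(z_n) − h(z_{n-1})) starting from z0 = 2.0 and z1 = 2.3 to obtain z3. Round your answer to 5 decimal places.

2.19043

h(2.0) = -3.6000000, h(2.3) = 2.2770000
z2 = 2.3000000 − 2.2770000·(2.3000000 − 2.0000000) / (2.2770000 − (-3.6000000)) = 2.3000000 − (0.6831000)/(5.8770000) = 2.1837672
h(2.1837672) = -0.1384918
z3 = 2.1837672 − (-0.1384918)·(2.1837672 − 2.3000000) / (-0.1384918 − 2.2770000) = 2.1837672 − (0.0160973)/(-2.4154918) = 2.1904314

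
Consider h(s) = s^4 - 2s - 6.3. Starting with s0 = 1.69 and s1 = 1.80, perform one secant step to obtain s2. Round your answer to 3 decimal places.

h(1.69) = -1.52269, h(1.80) = 0.59760
s2 = 1.80000 − 0.59760·(1.80000 − 1.69000) / (0.59760 − (-1.52269)) = 1.80000 − (0.06574)/(2.12029) = 1.76900

1.769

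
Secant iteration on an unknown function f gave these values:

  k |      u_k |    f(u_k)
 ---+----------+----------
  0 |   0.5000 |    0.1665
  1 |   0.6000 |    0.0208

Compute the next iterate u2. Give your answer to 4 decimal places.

0.6143

u2 = 0.6000 − 0.0208·(0.6000 − 0.5000) / (0.0208 − 0.1665)
   = 0.6000 − (0.002080)/(-0.145700) = 0.614276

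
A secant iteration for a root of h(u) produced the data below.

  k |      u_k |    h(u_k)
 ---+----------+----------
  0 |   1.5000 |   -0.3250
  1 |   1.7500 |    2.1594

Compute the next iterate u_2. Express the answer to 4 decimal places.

1.5327

u_2 = 1.7500 − 2.1594·(1.7500 − 1.5000) / (2.1594 − (-0.3250))
   = 1.7500 − (0.539850)/(2.484400) = 1.532704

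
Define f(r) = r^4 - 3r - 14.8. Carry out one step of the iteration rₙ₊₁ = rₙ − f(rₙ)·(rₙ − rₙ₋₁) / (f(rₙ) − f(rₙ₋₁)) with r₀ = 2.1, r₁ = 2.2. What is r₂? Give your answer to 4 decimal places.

f(2.1) = -1.651900, f(2.2) = 2.025600
r₂ = 2.200000 − 2.025600·(2.200000 − 2.100000) / (2.025600 − (-1.651900)) = 2.200000 − (0.202560)/(3.677500) = 2.144919

2.1449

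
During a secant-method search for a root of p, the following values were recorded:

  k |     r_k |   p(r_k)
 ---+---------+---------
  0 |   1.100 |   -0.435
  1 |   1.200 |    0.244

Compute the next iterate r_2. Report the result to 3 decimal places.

r_2 = 1.200 − 0.244·(1.200 − 1.100) / (0.244 − (-0.435))
   = 1.200 − (0.02440)/(0.67900) = 1.16406

1.164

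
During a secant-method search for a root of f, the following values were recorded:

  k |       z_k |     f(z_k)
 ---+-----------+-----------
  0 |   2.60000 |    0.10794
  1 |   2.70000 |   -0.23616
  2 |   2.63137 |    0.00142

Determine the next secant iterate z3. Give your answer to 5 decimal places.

z3 = 2.63137 − 0.00142·(2.63137 − 2.70000) / (0.00142 − (-0.23616))
   = 2.63137 − (-0.0000975)/(0.2375800) = 2.6317802

2.63178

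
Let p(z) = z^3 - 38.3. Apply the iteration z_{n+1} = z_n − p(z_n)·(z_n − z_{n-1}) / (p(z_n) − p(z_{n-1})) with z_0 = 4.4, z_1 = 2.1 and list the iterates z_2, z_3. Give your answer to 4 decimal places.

2.9797, 3.5857

p(4.4) = 46.884000, p(2.1) = -29.039000
z_2 = 2.100000 − (-29.039000)·(2.100000 − 4.400000) / (-29.039000 − 46.884000) = 2.100000 − (66.789700)/(-75.923000) = 2.979703
p(2.979703) = -11.844316
z_3 = 2.979703 − (-11.844316)·(2.979703 − 2.100000) / (-11.844316 − (-29.039000)) = 2.979703 − (-10.419482)/(17.194684) = 3.585674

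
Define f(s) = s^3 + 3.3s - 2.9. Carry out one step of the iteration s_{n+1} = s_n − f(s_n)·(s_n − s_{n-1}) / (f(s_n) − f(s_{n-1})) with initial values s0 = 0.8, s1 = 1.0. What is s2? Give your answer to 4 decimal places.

f(0.8) = 0.252000, f(1.0) = 1.400000
s2 = 1.000000 − 1.400000·(1.000000 − 0.800000) / (1.400000 − 0.252000) = 1.000000 − (0.280000)/(1.148000) = 0.756098

0.7561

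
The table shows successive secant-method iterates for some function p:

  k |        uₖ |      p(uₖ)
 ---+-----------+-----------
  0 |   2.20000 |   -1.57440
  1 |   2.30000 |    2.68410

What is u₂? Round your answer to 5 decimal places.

2.23697

u₂ = 2.30000 − 2.68410·(2.30000 − 2.20000) / (2.68410 − (-1.57440))
   = 2.30000 − (0.2684100)/(4.2585000) = 2.2369708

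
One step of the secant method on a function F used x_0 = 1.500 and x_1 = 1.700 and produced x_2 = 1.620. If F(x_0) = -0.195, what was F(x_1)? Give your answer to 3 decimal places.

0.130

The secant line through (1.500, -0.195) and (1.700, F(x_1)) crosses zero at x_2 = 1.620.
So (1.500, -0.195), (1.700, F(x_1)), (1.620, 0) are collinear:
F(x_1) = -0.195 · (1.700 − 1.620) / (1.500 − 1.620) = -0.195 · (0.08000)/(-0.12000) = 0.13000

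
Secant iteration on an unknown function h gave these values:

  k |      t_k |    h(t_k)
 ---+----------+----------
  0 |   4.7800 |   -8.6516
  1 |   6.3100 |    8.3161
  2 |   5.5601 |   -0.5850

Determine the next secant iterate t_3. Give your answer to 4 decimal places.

5.6094

t_3 = 5.5601 − (-0.5850)·(5.5601 − 6.3100) / (-0.5850 − 8.3161)
   = 5.5601 − (0.438691)/(-8.901100) = 5.609385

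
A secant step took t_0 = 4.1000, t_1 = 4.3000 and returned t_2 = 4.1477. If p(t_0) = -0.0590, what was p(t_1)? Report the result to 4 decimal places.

0.1884

The secant line through (4.1000, -0.0590) and (4.3000, p(t_1)) crosses zero at t_2 = 4.1477.
So (4.1000, -0.0590), (4.3000, p(t_1)), (4.1477, 0) are collinear:
p(t_1) = -0.0590 · (4.3000 − 4.1477) / (4.1000 − 4.1477) = -0.0590 · (0.152300)/(-0.047700) = 0.188379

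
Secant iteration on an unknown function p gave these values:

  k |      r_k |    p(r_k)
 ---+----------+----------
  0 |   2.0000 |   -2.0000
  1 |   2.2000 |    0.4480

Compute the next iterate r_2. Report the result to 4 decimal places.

r_2 = 2.2000 − 0.4480·(2.2000 − 2.0000) / (0.4480 − (-2.0000))
   = 2.2000 − (0.089600)/(2.448000) = 2.163399

2.1634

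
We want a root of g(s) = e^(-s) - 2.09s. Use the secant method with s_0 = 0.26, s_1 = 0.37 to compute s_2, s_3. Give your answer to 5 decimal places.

0.34072, 0.34042

g(0.26) = 0.2276516, g(0.37) = -0.0825657
s_2 = 0.3700000 − (-0.0825657)·(0.3700000 − 0.2600000) / (-0.0825657 − 0.2276516) = 0.3700000 − (-0.0090822)/(-0.3102173) = 0.3407230
g(0.3407230) = -0.0008552
s_3 = 0.3407230 − (-0.0008552)·(0.3407230 − 0.3700000) / (-0.0008552 − (-0.0825657)) = 0.3407230 − (0.0000250)/(0.0817104) = 0.3404166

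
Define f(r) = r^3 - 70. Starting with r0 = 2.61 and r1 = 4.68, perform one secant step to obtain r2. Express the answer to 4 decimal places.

f(2.61) = -52.220419, f(4.68) = 32.503232
r2 = 4.680000 − 32.503232·(4.680000 − 2.610000) / (32.503232 − (-52.220419)) = 4.680000 − (67.281690)/(84.723651) = 3.885869

3.8859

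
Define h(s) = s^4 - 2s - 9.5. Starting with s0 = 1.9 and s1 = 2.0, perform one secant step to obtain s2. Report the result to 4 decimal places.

1.9097

h(1.9) = -0.267900, h(2.0) = 2.500000
s2 = 2.000000 − 2.500000·(2.000000 − 1.900000) / (2.500000 − (-0.267900)) = 2.000000 − (0.250000)/(2.767900) = 1.909679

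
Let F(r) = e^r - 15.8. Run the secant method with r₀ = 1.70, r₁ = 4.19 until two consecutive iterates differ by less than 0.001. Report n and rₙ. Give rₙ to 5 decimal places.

n = 8, rₙ = 2.76001

F(1.70) = -10.3260526, F(4.19) = 50.2227910
r₂ = 4.1900000 − 50.2227910·(2.4900000)/(60.5488436) = 2.1246468;  |Δ| = 2.0653532
F(2.1246468) = -7.4300595
r₃ = 2.1246468 − (-7.4300595)·(-2.0653532)/(-57.6528505) = 2.3908209;  |Δ| = 0.2661741
F(2.3908209) = -4.8775434
r₄ = 2.3908209 − (-4.8775434)·(0.2661741)/(2.5525161) = 2.8994468;  |Δ| = 0.5086259
F(2.8994468) = 2.3640950
r₅ = 2.8994468 − 2.3640950·(0.5086259)/(7.2416385) = 2.7334015;  |Δ| = 0.1660453
F(2.7334015) = -0.4148687
r₆ = 2.7334015 − (-0.4148687)·(-0.1660453)/(-2.7789637) = 2.7581903;  |Δ| = 0.0247887
F(2.7581903) = -0.0287245
r₇ = 2.7581903 − (-0.0287245)·(0.0247887)/(0.3861442) = 2.7600343;  |Δ| = 0.0018440
F(2.7600343) = 0.0003843
r₈ = 2.7600343 − 0.0003843·(0.0018440)/(0.0291088) = 2.7600099;  |Δ| = 0.0000243
|r₈ − r₇| = 0.0000243 < 0.001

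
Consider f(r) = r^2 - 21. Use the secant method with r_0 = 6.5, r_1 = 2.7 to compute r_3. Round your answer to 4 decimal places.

f(6.5) = 21.250000, f(2.7) = -13.710000
r_2 = 2.700000 − (-13.710000)·(2.700000 − 6.500000) / (-13.710000 − 21.250000) = 2.700000 − (52.098000)/(-34.960000) = 4.190217
f(4.190217) = -3.442078
r_3 = 4.190217 − (-3.442078)·(4.190217 − 2.700000) / (-3.442078 − (-13.710000)) = 4.190217 − (-5.129445)/(10.267922) = 4.689778

4.6898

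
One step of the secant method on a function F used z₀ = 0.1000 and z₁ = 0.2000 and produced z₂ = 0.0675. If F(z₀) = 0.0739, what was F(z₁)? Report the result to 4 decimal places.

The secant line through (0.1000, 0.0739) and (0.2000, F(z₁)) crosses zero at z₂ = 0.0675.
So (0.1000, 0.0739), (0.2000, F(z₁)), (0.0675, 0) are collinear:
F(z₁) = 0.0739 · (0.2000 − 0.0675) / (0.1000 − 0.0675) = 0.0739 · (0.132500)/(0.032500) = 0.301285

0.3013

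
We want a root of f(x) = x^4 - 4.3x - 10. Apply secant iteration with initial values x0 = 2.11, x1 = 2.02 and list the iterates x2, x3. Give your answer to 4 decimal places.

f(2.11) = 0.748194, f(2.02) = -2.036336
x2 = 2.020000 − (-2.036336)·(2.020000 − 2.110000) / (-2.036336 − 0.748194) = 2.020000 − (0.183270)/(-2.784530) = 2.085817
f(2.085817) = -0.041000
x3 = 2.085817 − (-0.041000)·(2.085817 − 2.020000) / (-0.041000 − (-2.036336)) = 2.085817 − (-0.002699)/(1.995336) = 2.087170

2.0858, 2.0872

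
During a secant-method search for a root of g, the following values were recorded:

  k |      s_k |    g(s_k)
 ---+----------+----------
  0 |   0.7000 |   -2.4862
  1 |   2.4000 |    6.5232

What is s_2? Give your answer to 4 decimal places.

1.1691

s_2 = 2.4000 − 6.5232·(2.4000 − 0.7000) / (6.5232 − (-2.4862))
   = 2.4000 − (11.089440)/(9.009400) = 1.169126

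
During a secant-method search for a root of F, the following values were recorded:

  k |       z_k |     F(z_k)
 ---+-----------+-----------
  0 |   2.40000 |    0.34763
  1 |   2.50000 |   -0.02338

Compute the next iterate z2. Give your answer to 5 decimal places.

z2 = 2.50000 − (-0.02338)·(2.50000 − 2.40000) / (-0.02338 − 0.34763)
   = 2.50000 − (-0.0023380)/(-0.3710100) = 2.4936983

2.49370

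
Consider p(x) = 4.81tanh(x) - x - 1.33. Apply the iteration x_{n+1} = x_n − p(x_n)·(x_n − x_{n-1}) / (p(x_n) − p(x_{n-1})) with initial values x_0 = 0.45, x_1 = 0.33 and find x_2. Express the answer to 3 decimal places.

0.371

p(0.45) = 0.24933, p(0.33) = -0.12792
x_2 = 0.33000 − (-0.12792)·(0.33000 − 0.45000) / (-0.12792 − 0.24933) = 0.33000 − (0.01535)/(-0.37725) = 0.37069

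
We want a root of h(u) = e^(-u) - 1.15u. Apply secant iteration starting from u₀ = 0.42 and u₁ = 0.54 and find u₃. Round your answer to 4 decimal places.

0.5180

h(0.42) = 0.174047, h(0.54) = -0.038252
u₂ = 0.540000 − (-0.038252)·(0.540000 − 0.420000) / (-0.038252 − 0.174047) = 0.540000 − (-0.004590)/(-0.212299) = 0.518379
h(0.518379) = -0.000650
u₃ = 0.518379 − (-0.000650)·(0.518379 − 0.540000) / (-0.000650 − (-0.038252)) = 0.518379 − (0.000014)/(0.037602) = 0.518005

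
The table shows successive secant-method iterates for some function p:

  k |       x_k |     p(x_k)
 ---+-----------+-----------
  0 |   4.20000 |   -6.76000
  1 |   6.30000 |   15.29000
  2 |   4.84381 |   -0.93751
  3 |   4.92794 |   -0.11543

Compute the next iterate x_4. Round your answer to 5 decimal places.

x_4 = 4.92794 − (-0.11543)·(4.92794 − 4.84381) / (-0.11543 − (-0.93751))
   = 4.92794 − (-0.0097111)/(0.8220800) = 4.9397529

4.93975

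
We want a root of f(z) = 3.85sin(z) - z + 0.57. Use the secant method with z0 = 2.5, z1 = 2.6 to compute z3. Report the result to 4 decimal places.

f(2.5) = 0.374118, f(2.6) = -0.045320
z2 = 2.600000 − (-0.045320)·(2.600000 − 2.500000) / (-0.045320 − 0.374118) = 2.600000 − (-0.004532)/(-0.419437) = 2.589195
f(2.589195) = 0.001014
z3 = 2.589195 − 0.001014·(2.589195 − 2.600000) / (0.001014 − (-0.045320)) = 2.589195 − (-0.000011)/(0.046334) = 2.589432

2.5894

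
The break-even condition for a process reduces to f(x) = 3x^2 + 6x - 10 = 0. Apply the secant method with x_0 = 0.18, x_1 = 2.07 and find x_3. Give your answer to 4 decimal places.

1.0397

f(0.18) = -8.822800, f(2.07) = 15.274700
x_2 = 2.070000 − 15.274700·(2.070000 − 0.180000) / (15.274700 − (-8.822800)) = 2.070000 − (28.869183)/(24.097500) = 0.871984
f(0.871984) = -2.487024
x_3 = 0.871984 − (-2.487024)·(0.871984 − 2.070000) / (-2.487024 − 15.274700) = 0.871984 − (2.979494)/(-17.761724) = 1.039732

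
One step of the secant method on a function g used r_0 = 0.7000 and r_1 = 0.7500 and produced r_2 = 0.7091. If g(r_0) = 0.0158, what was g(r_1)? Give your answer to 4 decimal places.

The secant line through (0.7000, 0.0158) and (0.7500, g(r_1)) crosses zero at r_2 = 0.7091.
So (0.7000, 0.0158), (0.7500, g(r_1)), (0.7091, 0) are collinear:
g(r_1) = 0.0158 · (0.7500 − 0.7091) / (0.7000 − 0.7091) = 0.0158 · (0.040900)/(-0.009100) = -0.071013

-0.0710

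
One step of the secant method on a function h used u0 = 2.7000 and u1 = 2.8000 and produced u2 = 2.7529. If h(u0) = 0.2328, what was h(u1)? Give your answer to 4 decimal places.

The secant line through (2.7000, 0.2328) and (2.8000, h(u1)) crosses zero at u2 = 2.7529.
So (2.7000, 0.2328), (2.8000, h(u1)), (2.7529, 0) are collinear:
h(u1) = 0.2328 · (2.8000 − 2.7529) / (2.7000 − 2.7529) = 0.2328 · (0.047100)/(-0.052900) = -0.207276

-0.2073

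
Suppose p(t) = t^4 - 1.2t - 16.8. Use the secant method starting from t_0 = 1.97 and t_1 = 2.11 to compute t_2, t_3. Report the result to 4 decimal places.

2.0951, 2.0964

p(1.97) = -4.102615, p(2.11) = 0.489194
t_2 = 2.110000 − 0.489194·(2.110000 − 1.970000) / (0.489194 − (-4.102615)) = 2.110000 − (0.068487)/(4.591810) = 2.095085
p(2.095085) = -0.047438
t_3 = 2.095085 − (-0.047438)·(2.095085 − 2.110000) / (-0.047438 − 0.489194) = 2.095085 − (0.000708)/(-0.536632) = 2.096403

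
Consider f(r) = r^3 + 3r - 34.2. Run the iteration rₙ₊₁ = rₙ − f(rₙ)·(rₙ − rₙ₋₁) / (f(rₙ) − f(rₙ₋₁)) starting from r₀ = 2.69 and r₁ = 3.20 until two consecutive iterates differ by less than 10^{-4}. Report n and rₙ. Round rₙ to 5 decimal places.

n = 5, rₙ = 2.93889

f(2.69) = -6.6648910, f(3.20) = 8.1680000
r₂ = 3.2000000 − 8.1680000·(0.5100000)/(14.8328910) = 2.9191593;  |Δ| = 0.2808407
f(2.9191593) = -0.5669333
r₃ = 2.9191593 − (-0.5669333)·(-0.2808407)/(-8.7349333) = 2.9373870;  |Δ| = 0.0182277
f(2.9373870) = -0.0433522
r₄ = 2.9373870 − (-0.0433522)·(0.0182277)/(0.5235811) = 2.9388962;  |Δ| = 0.0015092
f(2.9388962) = 0.0002620
r₅ = 2.9388962 − 0.0002620·(0.0015092)/(0.0436142) = 2.9388872;  |Δ| = 0.0000091
|r₅ − r₄| = 0.0000091 < 10^{-4}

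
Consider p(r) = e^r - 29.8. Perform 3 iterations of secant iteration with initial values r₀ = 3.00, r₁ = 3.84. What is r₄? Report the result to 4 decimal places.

3.3953

p(3.00) = -9.714463, p(3.84) = 16.725474
r₂ = 3.840000 − 16.725474·(3.840000 − 3.000000) / (16.725474 − (-9.714463)) = 3.840000 − (14.049399)/(26.439938) = 3.308630
p(3.308630) = -2.452376
r₃ = 3.308630 − (-2.452376)·(3.308630 − 3.840000) / (-2.452376 − 16.725474) = 3.308630 − (1.303120)/(-19.177850) = 3.376579
p(3.376579) = -0.529538
r₄ = 3.376579 − (-0.529538)·(3.376579 − 3.308630) / (-0.529538 − (-2.452376)) = 3.376579 − (-0.035982)/(1.922837) = 3.395292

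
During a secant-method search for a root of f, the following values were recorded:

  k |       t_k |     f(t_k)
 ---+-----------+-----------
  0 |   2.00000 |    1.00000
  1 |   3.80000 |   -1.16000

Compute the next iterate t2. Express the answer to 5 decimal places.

t2 = 3.80000 − (-1.16000)·(3.80000 − 2.00000) / (-1.16000 − 1.00000)
   = 3.80000 − (-2.0880000)/(-2.1600000) = 2.8333333

2.83333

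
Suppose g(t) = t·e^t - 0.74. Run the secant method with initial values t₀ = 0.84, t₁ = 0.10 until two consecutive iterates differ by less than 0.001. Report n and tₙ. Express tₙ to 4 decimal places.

n = 6, tₙ = 0.4649

g(0.84) = 1.205748, g(0.10) = -0.629483
t₂ = 0.100000 − (-0.629483)·(-0.740000)/(-1.835231) = 0.353819;  |Δ| = 0.253819
g(0.353819) = -0.235985
t₃ = 0.353819 − (-0.235985)·(0.253819)/(0.393498) = 0.506038;  |Δ| = 0.152218
g(0.506038) = 0.099368
t₄ = 0.506038 − 0.099368·(0.152218)/(0.335353) = 0.460934;  |Δ| = 0.045103
g(0.460934) = -0.009164
t₅ = 0.460934 − (-0.009164)·(-0.045103)/(-0.108531) = 0.464742;  |Δ| = 0.003808
g(0.464742) = -0.000314
t₆ = 0.464742 − (-0.000314)·(0.003808)/(0.008850) = 0.464878;  |Δ| = 0.000135
|t₆ − t₅| = 0.000135 < 0.001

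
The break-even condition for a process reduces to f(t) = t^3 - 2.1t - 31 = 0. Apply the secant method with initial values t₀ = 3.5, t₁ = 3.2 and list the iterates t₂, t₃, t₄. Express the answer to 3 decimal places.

3.357, 3.364, 3.364

f(3.5) = 4.52500, f(3.2) = -4.95200
t₂ = 3.20000 − (-4.95200)·(3.20000 − 3.50000) / (-4.95200 − 4.52500) = 3.20000 − (1.48560)/(-9.47700) = 3.35676
f(3.35676) = -0.22582
t₃ = 3.35676 − (-0.22582)·(3.35676 − 3.20000) / (-0.22582 − (-4.95200)) = 3.35676 − (-0.03540)/(4.72618) = 3.36425
f(3.36425) = 0.01220
t₄ = 3.36425 − 0.01220·(3.36425 − 3.35676) / (0.01220 − (-0.22582)) = 3.36425 − (0.00009)/(0.23802) = 3.36386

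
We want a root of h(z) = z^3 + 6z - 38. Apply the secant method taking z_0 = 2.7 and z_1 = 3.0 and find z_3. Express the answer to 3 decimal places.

2.774

h(2.7) = -2.11700, h(3.0) = 7.00000
z_2 = 3.00000 − 7.00000·(3.00000 − 2.70000) / (7.00000 − (-2.11700)) = 3.00000 − (2.10000)/(9.11700) = 2.76966
h(2.76966) = -0.13590
z_3 = 2.76966 − (-0.13590)·(2.76966 − 3.00000) / (-0.13590 − 7.00000) = 2.76966 − (0.03130)/(-7.13590) = 2.77405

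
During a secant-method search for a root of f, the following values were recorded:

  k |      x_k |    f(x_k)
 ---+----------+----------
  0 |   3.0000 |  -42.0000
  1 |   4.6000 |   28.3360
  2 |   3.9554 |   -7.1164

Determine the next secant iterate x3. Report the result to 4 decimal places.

x3 = 3.9554 − (-7.1164)·(3.9554 − 4.6000) / (-7.1164 − 28.3360)
   = 3.9554 − (4.587231)/(-35.452400) = 4.084791

4.0848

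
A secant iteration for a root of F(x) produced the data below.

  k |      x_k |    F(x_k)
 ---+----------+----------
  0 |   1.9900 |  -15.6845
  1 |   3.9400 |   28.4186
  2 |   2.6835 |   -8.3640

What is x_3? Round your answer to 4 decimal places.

x_3 = 2.6835 − (-8.3640)·(2.6835 − 3.9400) / (-8.3640 − 28.4186)
   = 2.6835 − (10.509366)/(-36.782600) = 2.969216

2.9692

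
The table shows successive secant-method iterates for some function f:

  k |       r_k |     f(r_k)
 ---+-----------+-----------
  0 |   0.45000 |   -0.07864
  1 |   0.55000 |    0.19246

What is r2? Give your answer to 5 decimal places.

0.47901

r2 = 0.55000 − 0.19246·(0.55000 − 0.45000) / (0.19246 − (-0.07864))
   = 0.55000 − (0.0192460)/(0.2711000) = 0.4790077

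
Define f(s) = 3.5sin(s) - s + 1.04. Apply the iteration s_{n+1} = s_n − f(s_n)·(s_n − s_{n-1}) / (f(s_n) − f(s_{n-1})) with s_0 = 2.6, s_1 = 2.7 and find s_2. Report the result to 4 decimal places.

2.6598

f(2.6) = 0.244255, f(2.7) = -0.164170
s_2 = 2.700000 − (-0.164170)·(2.700000 − 2.600000) / (-0.164170 − 0.244255) = 2.700000 − (-0.016417)/(-0.408425) = 2.659804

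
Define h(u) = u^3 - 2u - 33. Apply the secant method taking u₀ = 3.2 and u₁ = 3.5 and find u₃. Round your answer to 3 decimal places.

3.415

h(3.2) = -6.63200, h(3.5) = 2.87500
u₂ = 3.50000 − 2.87500·(3.50000 − 3.20000) / (2.87500 − (-6.63200)) = 3.50000 − (0.86250)/(9.50700) = 3.40928
h(3.40928) = -0.19194
u₃ = 3.40928 − (-0.19194)·(3.40928 − 3.50000) / (-0.19194 − 2.87500) = 3.40928 − (0.01741)/(-3.06694) = 3.41496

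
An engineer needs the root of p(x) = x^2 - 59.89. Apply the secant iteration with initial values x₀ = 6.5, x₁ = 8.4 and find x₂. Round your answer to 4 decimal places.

p(6.5) = -17.640000, p(8.4) = 10.670000
x₂ = 8.400000 − 10.670000·(8.400000 − 6.500000) / (10.670000 − (-17.640000)) = 8.400000 − (20.273000)/(28.310000) = 7.683893

7.6839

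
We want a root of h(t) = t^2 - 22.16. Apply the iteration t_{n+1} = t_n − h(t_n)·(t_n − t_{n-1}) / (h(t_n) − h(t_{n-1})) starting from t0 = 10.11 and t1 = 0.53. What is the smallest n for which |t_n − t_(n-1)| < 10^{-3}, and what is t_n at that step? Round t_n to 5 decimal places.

h(10.11) = 80.0521000, h(0.53) = -21.8791000
t2 = 0.5300000 − (-21.8791000)·(-9.5800000)/(-101.9312000) = 2.5863064;  |Δ| = 2.0563064
h(2.5863064) = -15.4710193
t3 = 2.5863064 − (-15.4710193)·(2.0563064)/(6.4080807) = 7.5508437;  |Δ| = 4.9645373
h(7.5508437) = 34.8552401
t4 = 7.5508437 − 34.8552401·(4.9645373)/(50.3262594) = 4.1124769;  |Δ| = 3.4383668
h(4.1124769) = -5.2475339
t5 = 4.1124769 − (-5.2475339)·(-3.4383668)/(-40.1027741) = 4.5623945;  |Δ| = 0.4499177
h(4.5623945) = -1.3445560
t6 = 4.5623945 − (-1.3445560)·(0.4499177)/(3.9029779) = 4.7173889;  |Δ| = 0.1549943
h(4.7173889) = 0.0937579
t7 = 4.7173889 − 0.0937579·(0.1549943)/(1.4383140) = 4.7072854;  |Δ| = 0.0101035
h(4.7072854) = -0.0014639
t8 = 4.7072854 − (-0.0014639)·(-0.0101035)/(-0.0952218) = 4.7074408;  |Δ| = 0.0001553
|t8 − t7| = 0.0001553 < 10^{-3}

n = 8, t_n = 4.70744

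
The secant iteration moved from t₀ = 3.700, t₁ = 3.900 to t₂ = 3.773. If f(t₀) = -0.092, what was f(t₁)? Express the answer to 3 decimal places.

The secant line through (3.700, -0.092) and (3.900, f(t₁)) crosses zero at t₂ = 3.773.
So (3.700, -0.092), (3.900, f(t₁)), (3.773, 0) are collinear:
f(t₁) = -0.092 · (3.900 − 3.773) / (3.700 − 3.773) = -0.092 · (0.12700)/(-0.07300) = 0.16005

0.160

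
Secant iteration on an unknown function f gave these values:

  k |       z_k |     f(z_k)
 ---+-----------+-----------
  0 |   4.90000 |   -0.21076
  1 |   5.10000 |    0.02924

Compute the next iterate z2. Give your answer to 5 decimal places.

z2 = 5.10000 − 0.02924·(5.10000 − 4.90000) / (0.02924 − (-0.21076))
   = 5.10000 − (0.0058480)/(0.2400000) = 5.0756333

5.07563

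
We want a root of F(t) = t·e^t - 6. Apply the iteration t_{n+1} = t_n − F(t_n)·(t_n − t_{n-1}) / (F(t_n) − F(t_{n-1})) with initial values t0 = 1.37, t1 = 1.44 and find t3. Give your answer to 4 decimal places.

1.4324

F(1.37) = -0.608570, F(1.44) = 0.077802
t2 = 1.440000 − 0.077802·(1.440000 − 1.370000) / (0.077802 − (-0.608570)) = 1.440000 − (0.005446)/(0.686372) = 1.432065
F(1.432065) = -0.003458
t3 = 1.432065 − (-0.003458)·(1.432065 − 1.440000) / (-0.003458 − 0.077802) = 1.432065 − (0.000027)/(-0.081260) = 1.432403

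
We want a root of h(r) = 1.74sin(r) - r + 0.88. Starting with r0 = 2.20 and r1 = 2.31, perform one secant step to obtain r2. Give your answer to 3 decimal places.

2.241

h(2.20) = 0.08678, h(2.31) = -0.14413
r2 = 2.31000 − (-0.14413)·(2.31000 − 2.20000) / (-0.14413 − 0.08678) = 2.31000 − (-0.01585)/(-0.23091) = 2.24134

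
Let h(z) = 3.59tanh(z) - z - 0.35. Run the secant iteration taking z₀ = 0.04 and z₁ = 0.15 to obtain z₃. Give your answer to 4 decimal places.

h(0.04) = -0.246477, h(0.15) = 0.034497
z₂ = 0.150000 − 0.034497·(0.150000 − 0.040000) / (0.034497 − (-0.246477)) = 0.150000 − (0.003795)/(0.280974) = 0.136494
h(0.136494) = 0.000500
z₃ = 0.136494 − 0.000500·(0.136494 − 0.150000) / (0.000500 − 0.034497) = 0.136494 − (-0.000007)/(-0.033997) = 0.136296

0.1363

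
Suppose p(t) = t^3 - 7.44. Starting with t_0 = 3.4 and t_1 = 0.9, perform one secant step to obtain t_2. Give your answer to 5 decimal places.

1.33493

p(3.4) = 31.8640000, p(0.9) = -6.7110000
t_2 = 0.9000000 − (-6.7110000)·(0.9000000 − 3.4000000) / (-6.7110000 − 31.8640000) = 0.9000000 − (16.7775000)/(-38.5750000) = 1.3349320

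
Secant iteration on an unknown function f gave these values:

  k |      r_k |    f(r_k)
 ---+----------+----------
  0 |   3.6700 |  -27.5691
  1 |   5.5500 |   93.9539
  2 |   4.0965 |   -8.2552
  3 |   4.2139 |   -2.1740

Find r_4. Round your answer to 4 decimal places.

r_4 = 4.2139 − (-2.1740)·(4.2139 − 4.0965) / (-2.1740 − (-8.2552))
   = 4.2139 − (-0.255228)/(6.081200) = 4.255870

4.2559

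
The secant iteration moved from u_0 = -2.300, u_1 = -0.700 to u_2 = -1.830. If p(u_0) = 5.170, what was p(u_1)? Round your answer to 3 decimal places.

The secant line through (-2.300, 5.170) and (-0.700, p(u_1)) crosses zero at u_2 = -1.830.
So (-2.300, 5.170), (-0.700, p(u_1)), (-1.830, 0) are collinear:
p(u_1) = 5.170 · (-0.700 − (-1.830)) / (-2.300 − (-1.830)) = 5.170 · (1.13000)/(-0.47000) = -12.43000

-12.430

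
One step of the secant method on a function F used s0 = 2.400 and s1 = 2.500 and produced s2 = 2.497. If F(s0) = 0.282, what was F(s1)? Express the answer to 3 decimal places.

The secant line through (2.400, 0.282) and (2.500, F(s1)) crosses zero at s2 = 2.497.
So (2.400, 0.282), (2.500, F(s1)), (2.497, 0) are collinear:
F(s1) = 0.282 · (2.500 − 2.497) / (2.400 − 2.497) = 0.282 · (0.00300)/(-0.09700) = -0.00872

-0.009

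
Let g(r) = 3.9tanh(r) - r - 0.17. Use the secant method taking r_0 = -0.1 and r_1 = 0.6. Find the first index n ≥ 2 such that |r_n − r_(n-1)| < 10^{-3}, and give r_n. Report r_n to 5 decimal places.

n = 5, r_n = 0.05871

g(-0.1) = -0.4587052, g(0.6) = 1.3244933
r_2 = 0.6000000 − 1.3244933·(0.7000000)/(1.7831985) = 0.0800661;  |Δ| = 0.5199339
g(0.0800661) = 0.0615262
r_3 = 0.0800661 − 0.0615262·(-0.5199339)/(-1.2629671) = 0.0547372;  |Δ| = 0.0253289
g(0.0547372) = -0.0114750
r_4 = 0.0547372 − (-0.0114750)·(-0.0253289)/(-0.0730012) = 0.0587187;  |Δ| = 0.0039814
g(0.0587187) = 0.0000213
r_5 = 0.0587187 − 0.0000213·(0.0039814)/(0.0114962) = 0.0587113;  |Δ| = 0.0000074
|r_5 − r_4| = 0.0000074 < 10^{-3}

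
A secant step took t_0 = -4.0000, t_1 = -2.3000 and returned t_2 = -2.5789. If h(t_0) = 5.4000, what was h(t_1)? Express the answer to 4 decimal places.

-1.0598

The secant line through (-4.0000, 5.4000) and (-2.3000, h(t_1)) crosses zero at t_2 = -2.5789.
So (-4.0000, 5.4000), (-2.3000, h(t_1)), (-2.5789, 0) are collinear:
h(t_1) = 5.4000 · (-2.3000 − (-2.5789)) / (-4.0000 − (-2.5789)) = 5.4000 · (0.278900)/(-1.421100) = -1.059785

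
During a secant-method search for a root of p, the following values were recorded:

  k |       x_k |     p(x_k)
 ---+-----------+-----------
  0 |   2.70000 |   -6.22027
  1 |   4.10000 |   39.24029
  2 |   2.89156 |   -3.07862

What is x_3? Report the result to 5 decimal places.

x_3 = 2.89156 − (-3.07862)·(2.89156 − 4.10000) / (-3.07862 − 39.24029)
   = 2.89156 − (3.7203276)/(-42.3189100) = 2.9794717

2.97947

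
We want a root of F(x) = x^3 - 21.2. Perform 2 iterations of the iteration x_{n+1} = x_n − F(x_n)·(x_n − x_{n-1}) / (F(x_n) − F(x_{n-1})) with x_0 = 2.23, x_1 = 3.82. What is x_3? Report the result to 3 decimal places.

F(2.23) = -10.11043, F(3.82) = 34.54297
x_2 = 3.82000 − 34.54297·(3.82000 − 2.23000) / (34.54297 − (-10.11043)) = 3.82000 − (54.92332)/(44.65340) = 2.59001
F(2.59001) = -3.82586
x_3 = 2.59001 − (-3.82586)·(2.59001 − 3.82000) / (-3.82586 − 34.54297) = 2.59001 − (4.70577)/(-38.36882) = 2.71265

2.713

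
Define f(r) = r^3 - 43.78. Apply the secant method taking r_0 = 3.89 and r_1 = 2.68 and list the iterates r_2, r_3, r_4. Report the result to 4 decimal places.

3.4293, 3.5520, 3.5237

f(3.89) = 15.083869, f(2.68) = -24.531168
r_2 = 2.680000 − (-24.531168)·(2.680000 − 3.890000) / (-24.531168 − 15.083869) = 2.680000 − (29.682713)/(-39.615037) = 3.429279
f(3.429279) = -3.451837
r_3 = 3.429279 − (-3.451837)·(3.429279 − 2.680000) / (-3.451837 − (-24.531168)) = 3.429279 − (-2.586389)/(21.079331) = 3.551977
f(3.551977) = 1.033655
r_4 = 3.551977 − 1.033655·(3.551977 − 3.429279) / (1.033655 − (-3.451837)) = 3.551977 − (0.126827)/(4.485492) = 3.523702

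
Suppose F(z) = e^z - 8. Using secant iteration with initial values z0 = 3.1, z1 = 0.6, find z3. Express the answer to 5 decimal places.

F(3.1) = 14.1979513, F(0.6) = -6.1778812
z2 = 0.6000000 − (-6.1778812)·(0.6000000 − 3.1000000) / (-6.1778812 − 14.1979513) = 0.6000000 − (15.4447030)/(-20.3758325) = 1.3579913
F(1.3579913) = -4.1116253
z3 = 1.3579913 − (-4.1116253)·(1.3579913 − 0.6000000) / (-4.1116253 − (-6.1778812)) = 1.3579913 − (-3.1165760)/(2.0662559) = 2.8663117

2.86631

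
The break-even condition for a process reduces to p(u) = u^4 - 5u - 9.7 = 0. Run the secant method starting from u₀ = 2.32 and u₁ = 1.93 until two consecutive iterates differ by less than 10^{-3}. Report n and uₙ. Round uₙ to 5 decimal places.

n = 5, uₙ = 2.12302

p(2.32) = 7.6702298, p(1.93) = -5.4751200
u₂ = 1.9300000 − (-5.4751200)·(-0.3900000)/(-13.1453497) = 2.0924374;  |Δ| = 0.1624374
p(2.0924374) = -0.9927254
u₃ = 2.0924374 − (-0.9927254)·(0.1624374)/(4.4823946) = 2.1284128;  |Δ| = 0.0359754
p(2.1284128) = 0.1801135
u₄ = 2.1284128 − 0.1801135·(0.0359754)/(1.1728389) = 2.1228880;  |Δ| = 0.0055248
p(2.1228880) = -0.0045135
u₅ = 2.1228880 − (-0.0045135)·(-0.0055248)/(-0.1846270) = 2.1230231;  |Δ| = 0.0001351
|u₅ − u₄| = 0.0001351 < 10^{-3}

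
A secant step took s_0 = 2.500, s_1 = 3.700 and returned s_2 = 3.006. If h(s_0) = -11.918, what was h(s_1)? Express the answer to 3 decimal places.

16.346

The secant line through (2.500, -11.918) and (3.700, h(s_1)) crosses zero at s_2 = 3.006.
So (2.500, -11.918), (3.700, h(s_1)), (3.006, 0) are collinear:
h(s_1) = -11.918 · (3.700 − 3.006) / (2.500 − 3.006) = -11.918 · (0.69400)/(-0.50600) = 16.34603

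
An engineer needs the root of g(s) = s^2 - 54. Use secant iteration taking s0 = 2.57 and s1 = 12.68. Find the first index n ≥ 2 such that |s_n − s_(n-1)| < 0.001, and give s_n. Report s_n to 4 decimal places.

g(2.57) = -47.395100, g(12.68) = 106.782400
s2 = 12.680000 − 106.782400·(10.110000)/(154.177500) = 5.677875;  |Δ| = 7.002125
g(5.677875) = -21.761731
s3 = 5.677875 − (-21.761731)·(-7.002125)/(-128.544131) = 6.863292;  |Δ| = 1.185417
g(6.863292) = -6.895222
s4 = 6.863292 − (-6.895222)·(1.185417)/(14.866508) = 7.413099;  |Δ| = 0.549807
g(7.413099) = 0.954038
s5 = 7.413099 − 0.954038·(0.549807)/(7.849261) = 7.346273;  |Δ| = 0.066826
g(7.346273) = -0.032276
s6 = 7.346273 − (-0.032276)·(-0.066826)/(-0.986314) = 7.348460;  |Δ| = 0.002187
g(7.348460) = -0.000141
s7 = 7.348460 − (-0.000141)·(0.002187)/(0.032134) = 7.348469;  |Δ| = 0.000010
|s7 − s6| = 0.000010 < 0.001

n = 7, s_n = 7.3485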